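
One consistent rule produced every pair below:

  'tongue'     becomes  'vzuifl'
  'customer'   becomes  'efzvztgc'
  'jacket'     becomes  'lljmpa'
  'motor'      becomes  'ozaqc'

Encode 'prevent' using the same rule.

rclxpuv

Shifts by position in tongue: pos 0: t→v (+2), pos 1: o→z (+11), pos 2: n→u (+7), pos 3: g→i (+2), pos 4: u→f (+11), pos 5: e→l (+7) — repeating every 3. The shifts repeat in a cycle of length 3: positions 0,1,… shift by +2, +11, +7, then the pattern repeats.
On prevent: p+2=r, r+11=c, e+7=l, v+2=x, e+11=p, n+7=u, t+2=v.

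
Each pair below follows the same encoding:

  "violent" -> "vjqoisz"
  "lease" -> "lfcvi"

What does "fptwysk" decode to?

In violent: v→v is +0, i→j is +1, o→q is +2, l→o is +3 — the shift increases by 1 each position. The shift increases by 1 at each position, starting from +0: 0, 1, 2, ….
Decoding fptwysk: f−0=f, p−1=o, t−2=r, w−3=t, y−4=u, s−5=n, k−6=e.

fortune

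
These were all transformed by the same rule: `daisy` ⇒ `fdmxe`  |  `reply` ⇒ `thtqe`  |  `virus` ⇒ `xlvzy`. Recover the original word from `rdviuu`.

pardon

In daisy: d→f is +2, a→d is +3, i→m is +4, s→x is +5 — the shift increases by 1 each position. Letter i (0-indexed) is shifted by i+2, so successive shifts are 2, 3, 4, ….
Reversing it on rdviuu: r−2=p, d−3=a, v−4=r, i−5=d, u−6=o, u−7=n.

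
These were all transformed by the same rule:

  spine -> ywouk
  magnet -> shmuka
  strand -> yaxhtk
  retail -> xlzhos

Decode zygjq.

Shifts by position in spine: pos 0: s→y (+6), pos 1: p→w (+7), pos 2: i→o (+6), pos 3: n→u (+7) — repeating every 2. It's a Vigenère-style cipher with numeric key [6,7]: position i shifts by key[i mod 2].
Reversing it on zygjq: z−6=t, y−7=r, g−6=a, j−7=c, q−6=k.

track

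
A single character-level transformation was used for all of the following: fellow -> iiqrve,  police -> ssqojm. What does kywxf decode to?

hurry

Each letter shifts forward by (position + 3), i.e. 3, 4, 5, … — the shift grows by one for each successive letter.
Decoding kywxf: k−3=h, y−4=u, w−5=r, x−6=r, f−7=y.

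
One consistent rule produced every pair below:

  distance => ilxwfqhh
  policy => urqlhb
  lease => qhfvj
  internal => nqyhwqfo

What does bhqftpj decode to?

Shifts by position in distance: pos 0: d→i (+5), pos 1: i→l (+3), pos 2: s→x (+5), pos 3: t→w (+3) — repeating every 2. The shifts repeat in a cycle of length 2: positions 0,1,… shift by +5, +3, then the pattern repeats.
Decoding bhqftpj: b−5=w, h−3=e, q−5=l, f−3=c, t−5=o, p−3=m, j−5=e.

welcome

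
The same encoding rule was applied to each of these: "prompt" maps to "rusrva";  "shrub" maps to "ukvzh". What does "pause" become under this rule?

rdyxk

Letter i (0-indexed) is shifted by i+2, so successive shifts are 2, 3, 4, ….
On pause: p+2=r, a+3=d, u+4=y, s+5=x, e+6=k.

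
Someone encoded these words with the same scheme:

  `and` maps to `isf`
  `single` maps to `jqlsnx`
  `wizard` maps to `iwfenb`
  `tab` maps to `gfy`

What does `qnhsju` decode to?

Two steps: reverse the string, then apply a Caesar shift of +5.
Reversing it on qnhsju: shift back: q−5=l, n−5=i, h−5=c, s−5=n, j−5=e, u−5=p → licnep; then reverse → pencil.

pencil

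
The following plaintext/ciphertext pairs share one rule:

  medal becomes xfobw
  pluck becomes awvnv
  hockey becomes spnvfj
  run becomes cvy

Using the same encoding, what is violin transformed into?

gjpwjy

The shift depends on letter class: consonant m→x is +11, but vowel e→f is +1. Vowels shift forward by 1 and consonants shift forward by 11.
For violin: v(cons)+11=g, i(vowel)+1=j, o(vowel)+1=p, l(cons)+11=w, i(vowel)+1=j, n(cons)+11=y.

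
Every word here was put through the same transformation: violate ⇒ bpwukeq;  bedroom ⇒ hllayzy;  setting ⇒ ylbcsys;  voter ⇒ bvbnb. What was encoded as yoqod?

shift

Letter i (0-indexed) is shifted by i+6, so successive shifts are 6, 7, 8, ….
Reversing it on yoqod: y−6=s, o−7=h, q−8=i, o−9=f, d−10=t.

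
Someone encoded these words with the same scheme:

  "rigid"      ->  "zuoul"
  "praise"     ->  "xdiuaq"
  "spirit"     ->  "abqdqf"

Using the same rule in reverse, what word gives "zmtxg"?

rally

Shifts by position in rigid: pos 0: r→z (+8), pos 1: i→u (+12), pos 2: g→o (+8), pos 3: i→u (+12) — repeating every 2. A repeating key of period 2 is used — shifts +8, +12 over and over.
Decoding zmtxg: z−8=r, m−12=a, t−8=l, x−12=l, g−8=y.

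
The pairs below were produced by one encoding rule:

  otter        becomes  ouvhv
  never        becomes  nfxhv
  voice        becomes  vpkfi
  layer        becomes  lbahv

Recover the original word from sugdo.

steak

In otter: o→o is +0, t→u is +1, t→v is +2, e→h is +3 — the shift increases by 1 each position. Each letter shifts forward by its position index (0, 1, 2, …) — the shift grows by one for each successive letter.
Decoding sugdo: s−0=s, u−1=t, g−2=e, d−3=a, o−4=k.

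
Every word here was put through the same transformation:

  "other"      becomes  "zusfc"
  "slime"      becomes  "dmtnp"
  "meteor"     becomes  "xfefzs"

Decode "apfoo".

pound

Shifts by position in other: pos 0: o→z (+11), pos 1: t→u (+1), pos 2: h→s (+11), pos 3: e→f (+1) — repeating every 2. The shifts repeat in a cycle of length 2: positions 0,1,… shift by +11, +1, then the pattern repeats.
Decoding apfoo: a−11=p, p−1=o, f−11=u, o−1=n, o−11=d.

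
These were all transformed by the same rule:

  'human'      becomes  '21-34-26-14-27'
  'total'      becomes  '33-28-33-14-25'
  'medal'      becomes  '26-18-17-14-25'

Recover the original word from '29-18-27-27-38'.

penny

h is letter #8 and maps to 21: an offset of 13. The number is (letter's place in the alphabet, a=1) + 13.
Reversing it on 29-18-27-27-38: 29→(29−13)÷1=16=p, 18→(18−13)÷1=5=e, 27→(27−13)÷1=14=n, 27→(27−13)÷1=14=n, 38→(38−13)÷1=25=y.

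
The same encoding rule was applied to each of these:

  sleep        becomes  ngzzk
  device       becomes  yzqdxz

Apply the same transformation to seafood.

This is a Caesar cipher with shift 21.
Applying it to seafood: s+21=n, e+21=z, a+21=v, f+21=a, o+21=j, o+21=j, d+21=y.

nzvajjy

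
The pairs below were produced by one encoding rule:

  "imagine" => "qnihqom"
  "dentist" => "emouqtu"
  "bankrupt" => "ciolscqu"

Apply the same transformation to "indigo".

qoeqhw

The rule splits by letter class: vowels +8, consonants +1.
Applying it to indigo: i(vowel)+8=q, n(cons)+1=o, d(cons)+1=e, i(vowel)+8=q, g(cons)+1=h, o(vowel)+8=w.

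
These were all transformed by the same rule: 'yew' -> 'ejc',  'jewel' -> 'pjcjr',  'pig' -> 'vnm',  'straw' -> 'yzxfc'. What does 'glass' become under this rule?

The shift depends on letter class: consonant y→e is +6, but vowel e→j is +5. The rule splits by letter class: vowels +5, consonants +6.
For glass: g(cons)+6=m, l(cons)+6=r, a(vowel)+5=f, s(cons)+6=y, s(cons)+6=y.

mrfyy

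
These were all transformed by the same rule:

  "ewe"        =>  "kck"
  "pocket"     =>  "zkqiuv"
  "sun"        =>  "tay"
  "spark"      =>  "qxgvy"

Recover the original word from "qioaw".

quick

Read the word backwards and shift each letter +6.
Decoding qioaw: shift back: q−6=k, i−6=c, o−6=i, a−6=u, w−6=q → kciuq; then reverse → quick.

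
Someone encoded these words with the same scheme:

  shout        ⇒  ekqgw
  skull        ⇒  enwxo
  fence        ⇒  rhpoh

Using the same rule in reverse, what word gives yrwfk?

Shifts by position in shout: pos 0: s→e (+12), pos 1: h→k (+3), pos 2: o→q (+2), pos 3: u→g (+12), pos 4: t→w (+3) — repeating every 3. The shifts repeat in a cycle of length 3: positions 0,1,… shift by +12, +3, +2, then the pattern repeats.
Undoing it on yrwfk: y−12=m, r−3=o, w−2=u, f−12=t, k−3=h.

mouth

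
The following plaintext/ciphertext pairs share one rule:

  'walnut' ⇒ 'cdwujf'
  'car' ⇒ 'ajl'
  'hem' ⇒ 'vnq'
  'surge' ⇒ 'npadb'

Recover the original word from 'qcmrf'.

The output letters match the input read backwards, each shifted +9: walnut reversed is tunlaw. Read the word backwards and shift each letter +9.
Undoing it on qcmrf: shift back: q−9=h, c−9=t, m−9=d, r−9=i, f−9=w → htdiw; then reverse → width.

width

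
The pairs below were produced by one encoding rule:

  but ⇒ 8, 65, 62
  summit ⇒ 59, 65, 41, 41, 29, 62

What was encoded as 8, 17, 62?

b(#2)→8 and u(#21)→65: differences scale by 3, so n = 3·pos + 2. The formula is n = 3×(alphabet index, a=1) + 2.
Reversing it on 8, 17, 62: 8→(8−2)÷3=2=b, 17→(17−2)÷3=5=e, 62→(62−2)÷3=20=t.

bet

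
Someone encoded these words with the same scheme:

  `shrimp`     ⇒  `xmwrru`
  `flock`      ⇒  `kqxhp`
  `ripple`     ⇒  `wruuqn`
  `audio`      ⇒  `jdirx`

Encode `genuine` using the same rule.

The shift depends on letter class: consonant s→x is +5, but vowel i→r is +9. Two shifts are in play — +9 for a/e/i/o/u, +5 for every other letter.
For genuine: g(cons)+5=l, e(vowel)+9=n, n(cons)+5=s, u(vowel)+9=d, i(vowel)+9=r, n(cons)+5=s, e(vowel)+9=n.

lnsdrsn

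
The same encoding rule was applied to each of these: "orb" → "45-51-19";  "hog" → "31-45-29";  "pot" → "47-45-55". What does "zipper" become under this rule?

The formula is n = 2×(alphabet index, a=1) + 15.
Applying it to zipper: z=26→67, i=9→33, p=16→47, p=16→47, e=5→25, r=18→51.

67-33-47-47-25-51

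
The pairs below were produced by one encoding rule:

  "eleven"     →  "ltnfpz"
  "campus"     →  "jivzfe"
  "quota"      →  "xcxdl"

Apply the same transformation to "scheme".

In eleven: e→l is +7, l→t is +8, e→n is +9, v→f is +10 — the shift increases by 1 each position. Each letter shifts forward by (position + 7), i.e. 7, 8, 9, … — the shift grows by one for each successive letter.
For scheme: s+7=z, c+8=k, h+9=q, e+10=o, m+11=x, e+12=q.

zkqoxq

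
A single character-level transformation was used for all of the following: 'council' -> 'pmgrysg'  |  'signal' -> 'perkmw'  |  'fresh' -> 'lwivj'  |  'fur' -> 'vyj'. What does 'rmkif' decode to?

The output letters match the input read backwards, each shifted +4: council reversed is licnuoc. Read the word backwards and shift each letter +4.
Undoing it on rmkif: shift back: r−4=n, m−4=i, k−4=g, i−4=e, f−4=b → nigeb; then reverse → begin.

begin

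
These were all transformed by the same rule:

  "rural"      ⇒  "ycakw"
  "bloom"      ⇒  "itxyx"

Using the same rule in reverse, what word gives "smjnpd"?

leader

In rural: r→y is +7, u→c is +8, r→a is +9, a→k is +10 — the shift increases by 1 each position. The shift increases by 1 at each position, starting from +7: 7, 8, 9, ….
Undoing it on smjnpd: s−7=l, m−8=e, j−9=a, n−10=d, p−11=e, d−12=r.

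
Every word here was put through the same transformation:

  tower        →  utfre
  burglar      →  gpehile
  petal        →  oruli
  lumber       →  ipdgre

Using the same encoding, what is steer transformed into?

zurre

t(19)→u(20) and o(14)→t(19) fit y≡21x+11 (mod 26); the inverse of 21 mod 26 is 5. Each letter's alphabet position (a=0..z=25) is mapped through 21·x+11 mod 26 — an affine cipher.
On steer: s(18)→21·18+11≡25=z; t(19)→21·19+11≡20=u; e(4)→21·4+11≡17=r; e(4)→21·4+11≡17=r; r(17)→21·17+11≡4=e (all mod 26).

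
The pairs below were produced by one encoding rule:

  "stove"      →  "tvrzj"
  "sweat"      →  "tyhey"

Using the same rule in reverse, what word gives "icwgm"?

hatch

In stove: s→t is +1, t→v is +2, o→r is +3, v→z is +4 — the shift increases by 1 each position. Each letter shifts forward by (position + 1), i.e. 1, 2, 3, … — the shift grows by one for each successive letter.
Reversing it on icwgm: i−1=h, c−2=a, w−3=t, g−4=c, m−5=h.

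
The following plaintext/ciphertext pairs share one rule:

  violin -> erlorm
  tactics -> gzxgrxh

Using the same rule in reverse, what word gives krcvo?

pixel

Each pair mirrors across the alphabet (v↔e, i↔r, o↔l): positions sum to 25. This is the alphabet-reversal cipher (Atbash): a becomes z, b becomes y, etc.
Decoding krcvo: k↔p, r↔i, c↔x, v↔e, o↔l.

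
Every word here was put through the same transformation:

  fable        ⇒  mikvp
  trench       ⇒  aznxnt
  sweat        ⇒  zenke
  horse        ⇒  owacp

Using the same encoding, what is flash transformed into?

In fable: f→m is +7, a→i is +8, b→k is +9, l→v is +10 — the shift increases by 1 each position. Each letter shifts forward by (position + 7), i.e. 7, 8, 9, … — the shift grows by one for each successive letter.
For flash: f+7=m, l+8=t, a+9=j, s+10=c, h+11=s.

mtjcs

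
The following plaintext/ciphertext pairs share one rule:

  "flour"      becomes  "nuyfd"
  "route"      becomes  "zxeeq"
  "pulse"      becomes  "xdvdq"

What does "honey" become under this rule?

Letter i (0-indexed) is shifted by i+8, so successive shifts are 8, 9, 10, ….
Applying it to honey: h+8=p, o+9=x, n+10=x, e+11=p, y+12=k.

pxxpk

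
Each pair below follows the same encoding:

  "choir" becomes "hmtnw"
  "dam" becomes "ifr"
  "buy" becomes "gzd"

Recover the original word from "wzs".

Compare letters: c→h is +5, h→m is +5, o→t is +5 — a constant shift. This is a Caesar cipher with shift 5.
Decoding wzs: w−5=r, z−5=u, s−5=n.

run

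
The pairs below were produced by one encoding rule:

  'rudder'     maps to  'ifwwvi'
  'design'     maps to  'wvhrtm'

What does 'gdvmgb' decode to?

Each pair mirrors across the alphabet (r↔i, u↔f, d↔w): positions sum to 25. Each letter is replaced by its mirror in the alphabet: a↔z, b↔y, c↔x, and so on (the Atbash cipher).
Decoding gdvmgb: g↔t, d↔w, v↔e, m↔n, g↔t, b↔y.

twenty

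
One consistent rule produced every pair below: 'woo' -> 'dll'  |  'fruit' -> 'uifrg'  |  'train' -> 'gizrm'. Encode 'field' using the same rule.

Each pair mirrors across the alphabet (w↔d, o↔l, o↔l): positions sum to 25. This is the alphabet-reversal cipher (Atbash): a becomes z, b becomes y, etc.
Applying it to field: f↔u, i↔r, e↔v, l↔o, d↔w.

urvow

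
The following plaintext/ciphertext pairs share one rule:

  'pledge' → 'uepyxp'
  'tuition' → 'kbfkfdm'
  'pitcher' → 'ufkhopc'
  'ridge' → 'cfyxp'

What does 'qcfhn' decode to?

p(15)→u(20) and l(11)→e(4) fit y≡17x+25 (mod 26); the inverse of 17 mod 26 is 23. Each letter's alphabet position (a=0..z=25) is mapped through 17·x+25 mod 26 — an affine cipher.
Reversing it on qcfhn: q(16)→23·(16−25)≡1=b; c(2)→23·(2−25)≡17=r; f(5)→23·(5−25)≡8=i; h(7)→23·(7−25)≡2=c; n(13)→23·(13−25)≡10=k (all mod 26).

brick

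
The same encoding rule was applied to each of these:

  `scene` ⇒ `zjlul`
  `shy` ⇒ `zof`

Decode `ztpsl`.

smile

It's a constant shift of +7 (ROT7).
Undoing it on ztpsl: z−7=s, t−7=m, p−7=i, s−7=l, l−7=e.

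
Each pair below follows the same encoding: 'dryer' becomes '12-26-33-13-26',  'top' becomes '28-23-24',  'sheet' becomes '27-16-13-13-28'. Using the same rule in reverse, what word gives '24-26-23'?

pro

Each letter is replaced by its alphabet position (a=1..z=26) + 8.
Undoing it on 24-26-23: 24→(24−8)÷1=16=p, 26→(26−8)÷1=18=r, 23→(23−8)÷1=15=o.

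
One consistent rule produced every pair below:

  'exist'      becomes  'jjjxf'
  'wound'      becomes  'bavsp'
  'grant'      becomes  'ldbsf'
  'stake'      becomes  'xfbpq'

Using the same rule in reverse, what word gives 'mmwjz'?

haven

Shifts by position in exist: pos 0: e→j (+5), pos 1: x→j (+12), pos 2: i→j (+1), pos 3: s→x (+5), pos 4: t→f (+12) — repeating every 3. It's a Vigenère-style cipher with numeric key [5,12,1]: position i shifts by key[i mod 3].
Decoding mmwjz: m−5=h, m−12=a, w−1=v, j−5=e, z−12=n.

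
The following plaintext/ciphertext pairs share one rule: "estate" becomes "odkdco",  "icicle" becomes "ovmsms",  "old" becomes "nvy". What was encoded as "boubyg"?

The output letters match the input read backwards, each shifted +10: estate reversed is etatse. Read the word backwards and shift each letter +10.
Reversing it on boubyg: shift back: b−10=r, o−10=e, u−10=k, b−10=r, y−10=o, g−10=w → rekrow; then reverse → worker.

worker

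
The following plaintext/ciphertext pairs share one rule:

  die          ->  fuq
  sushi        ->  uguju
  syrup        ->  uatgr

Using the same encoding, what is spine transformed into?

The shift depends on letter class: consonant d→f is +2, but vowel i→u is +12. The rule splits by letter class: vowels +12, consonants +2.
On spine: s(cons)+2=u, p(cons)+2=r, i(vowel)+12=u, n(cons)+2=p, e(vowel)+12=q.

urupq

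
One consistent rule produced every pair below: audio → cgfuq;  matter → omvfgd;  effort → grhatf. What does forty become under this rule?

hatfa

Shifts by position in audio: pos 0: a→c (+2), pos 1: u→g (+12), pos 2: d→f (+2), pos 3: i→u (+12) — repeating every 2. A repeating key of period 2 is used — shifts +2, +12 over and over.
For forty: f+2=h, o+12=a, r+2=t, t+12=f, y+2=a.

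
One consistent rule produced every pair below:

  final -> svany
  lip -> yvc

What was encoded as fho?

sub

Compare letters: f→s is +13, i→v is +13, n→a is +13 — a constant shift. This is a Caesar cipher with shift 13.
Decoding fho: f−13=s, h−13=u, o−13=b.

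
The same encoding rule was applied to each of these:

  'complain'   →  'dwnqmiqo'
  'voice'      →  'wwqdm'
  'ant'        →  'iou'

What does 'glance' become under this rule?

hmiodm

The shift depends on letter class: consonant c→d is +1, but vowel o→w is +8. The rule splits by letter class: vowels +8, consonants +1.
Applying it to glance: g(cons)+1=h, l(cons)+1=m, a(vowel)+8=i, n(cons)+1=o, c(cons)+1=d, e(vowel)+8=m.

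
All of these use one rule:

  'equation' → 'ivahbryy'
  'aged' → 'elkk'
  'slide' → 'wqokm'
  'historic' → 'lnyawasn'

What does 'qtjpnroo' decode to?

In equation: e→i is +4, q→v is +5, u→a is +6, a→h is +7 — the shift increases by 1 each position. Letter i (0-indexed) is shifted by i+4, so successive shifts are 4, 5, 6, ….
Decoding qtjpnroo: q−4=m, t−5=o, j−6=d, p−7=i, n−8=f, r−9=i, o−10=e, o−11=d.

modified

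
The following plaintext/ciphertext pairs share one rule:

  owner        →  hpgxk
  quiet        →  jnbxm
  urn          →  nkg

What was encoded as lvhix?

Compare letters: o→h is +19, w→p is +19, n→g is +19 — a constant shift. Each letter is shifted forward by 19 in the alphabet (a Caesar shift of +19).
Decoding lvhix: l−19=s, v−19=c, h−19=o, i−19=p, x−19=e.

scope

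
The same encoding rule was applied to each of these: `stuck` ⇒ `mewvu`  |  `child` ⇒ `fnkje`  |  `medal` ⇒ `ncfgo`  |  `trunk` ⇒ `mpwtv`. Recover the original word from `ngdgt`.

The output letters match the input read backwards, each shifted +2: stuck reversed is kcuts. Read the word backwards and shift each letter +2.
Decoding ngdgt: shift back: n−2=l, g−2=e, d−2=b, g−2=e, t−2=r → leber; then reverse → rebel.

rebel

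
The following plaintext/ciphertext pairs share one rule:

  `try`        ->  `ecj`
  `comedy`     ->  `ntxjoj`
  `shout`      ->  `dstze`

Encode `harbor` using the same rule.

The shift depends on letter class: consonant t→e is +11, but vowel o→t is +5. Vowels shift forward by 5 and consonants shift forward by 11.
For harbor: h(cons)+11=s, a(vowel)+5=f, r(cons)+11=c, b(cons)+11=m, o(vowel)+5=t, r(cons)+11=c.

sfcmtc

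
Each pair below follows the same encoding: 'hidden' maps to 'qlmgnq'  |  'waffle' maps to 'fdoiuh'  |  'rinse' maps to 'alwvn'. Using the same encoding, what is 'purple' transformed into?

yxasuh

The shifts repeat in a cycle of length 2: positions 0,1,… shift by +9, +3, then the pattern repeats.
On purple: p+9=y, u+3=x, r+9=a, p+3=s, l+9=u, e+3=h.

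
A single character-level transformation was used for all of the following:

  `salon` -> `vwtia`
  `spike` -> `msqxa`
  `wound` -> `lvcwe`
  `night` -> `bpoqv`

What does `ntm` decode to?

elf

The output letters match the input read backwards, each shifted +8: salon reversed is nolas. The word is reversed, then every letter is shifted forward by 8.
Reversing it on ntm: shift back: n−8=f, t−8=l, m−8=e → fle; then reverse → elf.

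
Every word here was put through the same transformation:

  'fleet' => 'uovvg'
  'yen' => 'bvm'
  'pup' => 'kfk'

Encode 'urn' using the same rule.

fim

Each pair mirrors across the alphabet (f↔u, l↔o, e↔v): positions sum to 25. Letters are reflected about the middle of the alphabet (position → 25−position): Atbash.
For urn: u↔f, r↔i, n↔m.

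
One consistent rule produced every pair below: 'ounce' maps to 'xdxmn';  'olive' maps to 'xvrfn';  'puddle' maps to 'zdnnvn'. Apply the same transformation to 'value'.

The shift depends on letter class: consonant n→x is +10, but vowel o→x is +9. Two shifts are in play — +9 for a/e/i/o/u, +10 for every other letter.
For value: v(cons)+10=f, a(vowel)+9=j, l(cons)+10=v, u(vowel)+9=d, e(vowel)+9=n.

fjvdn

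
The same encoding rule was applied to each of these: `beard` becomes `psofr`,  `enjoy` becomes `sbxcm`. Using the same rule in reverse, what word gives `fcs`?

It's a constant shift of +14 (ROT14).
Reversing it on fcs: f−14=r, c−14=o, s−14=e.

roe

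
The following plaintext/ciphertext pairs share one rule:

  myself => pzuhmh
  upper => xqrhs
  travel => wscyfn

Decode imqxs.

Shifts by position in myself: pos 0: m→p (+3), pos 1: y→z (+1), pos 2: s→u (+2), pos 3: e→h (+3), pos 4: l→m (+1), pos 5: f→h (+2) — repeating every 3. A repeating key of period 3 is used — shifts +3, +1, +2 over and over.
Reversing it on imqxs: i−3=f, m−1=l, q−2=o, x−3=u, s−1=r.

flour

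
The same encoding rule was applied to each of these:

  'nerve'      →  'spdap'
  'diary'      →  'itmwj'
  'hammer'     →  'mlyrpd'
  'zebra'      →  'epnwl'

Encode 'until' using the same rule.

zyfnw

Shifts by position in nerve: pos 0: n→s (+5), pos 1: e→p (+11), pos 2: r→d (+12), pos 3: v→a (+5), pos 4: e→p (+11) — repeating every 3. A repeating key of period 3 is used — shifts +5, +11, +12 over and over.
For until: u+5=z, n+11=y, t+12=f, i+5=n, l+11=w.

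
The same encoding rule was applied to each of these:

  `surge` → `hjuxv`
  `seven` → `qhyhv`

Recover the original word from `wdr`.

The output letters match the input read backwards, each shifted +3: surge reversed is egrus. Read the word backwards and shift each letter +3.
Undoing it on wdr: shift back: w−3=t, d−3=a, r−3=o → tao; then reverse → oat.

oat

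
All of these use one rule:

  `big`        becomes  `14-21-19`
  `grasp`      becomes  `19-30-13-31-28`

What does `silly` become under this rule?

31-21-24-24-37

b is letter #2 and maps to 14: an offset of 12. Each letter is replaced by its alphabet position (a=1..z=26) + 12.
For silly: s=19→31, i=9→21, l=12→24, l=12→24, y=25→37.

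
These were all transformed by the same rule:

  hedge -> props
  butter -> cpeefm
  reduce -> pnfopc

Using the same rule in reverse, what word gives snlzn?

The output letters match the input read backwards, each shifted +11: hedge reversed is egdeh. The word is reversed, then every letter is shifted forward by 11.
Undoing it on snlzn: shift back: s−11=h, n−11=c, l−11=a, z−11=o, n−11=c → hcaoc; then reverse → coach.

coach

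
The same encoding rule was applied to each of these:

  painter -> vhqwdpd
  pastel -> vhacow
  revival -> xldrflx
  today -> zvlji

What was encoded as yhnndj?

safety

In painter: p→v is +6, a→h is +7, i→q is +8, n→w is +9 — the shift increases by 1 each position. Letter i (0-indexed) is shifted by i+6, so successive shifts are 6, 7, 8, ….
Decoding yhnndj: y−6=s, h−7=a, n−8=f, n−9=e, d−10=t, j−11=y.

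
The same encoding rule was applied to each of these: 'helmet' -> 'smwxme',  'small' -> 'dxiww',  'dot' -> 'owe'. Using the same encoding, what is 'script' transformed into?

dncqae

Vowels shift forward by 8 and consonants shift forward by 11.
Applying it to script: s(cons)+11=d, c(cons)+11=n, r(cons)+11=c, i(vowel)+8=q, p(cons)+11=a, t(cons)+11=e.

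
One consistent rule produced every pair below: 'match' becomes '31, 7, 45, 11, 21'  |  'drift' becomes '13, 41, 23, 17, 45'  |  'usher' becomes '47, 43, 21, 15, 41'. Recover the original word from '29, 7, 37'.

lap

m(#13)→31 and a(#1)→7: differences scale by 2, so n = 2·pos + 5. Each letter becomes 2×(its alphabet position, a=1..z=26) + 5.
Undoing it on 29, 7, 37: 29→(29−5)÷2=12=l, 7→(7−5)÷2=1=a, 37→(37−5)÷2=16=p.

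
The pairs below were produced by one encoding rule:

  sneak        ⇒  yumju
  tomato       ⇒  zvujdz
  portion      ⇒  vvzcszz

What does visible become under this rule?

Each letter shifts forward by (position + 6), i.e. 6, 7, 8, … — the shift grows by one for each successive letter.
On visible: v+6=b, i+7=p, s+8=a, i+9=r, b+10=l, l+11=w, e+12=q.

bparlwq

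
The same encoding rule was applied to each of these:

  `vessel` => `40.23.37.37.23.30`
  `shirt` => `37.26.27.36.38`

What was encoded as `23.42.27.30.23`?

exile

Each letter is replaced by its alphabet position (a=1..z=26) + 18.
Decoding 23.42.27.30.23: 23→(23−18)÷1=5=e, 42→(42−18)÷1=24=x, 27→(27−18)÷1=9=i, 30→(30−18)÷1=12=l, 23→(23−18)÷1=5=e.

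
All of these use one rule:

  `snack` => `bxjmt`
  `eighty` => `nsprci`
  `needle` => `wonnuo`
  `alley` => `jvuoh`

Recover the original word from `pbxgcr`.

growth

A repeating key of period 2 is used — shifts +9, +10 over and over.
Undoing it on pbxgcr: p−9=g, b−10=r, x−9=o, g−10=w, c−9=t, r−10=h.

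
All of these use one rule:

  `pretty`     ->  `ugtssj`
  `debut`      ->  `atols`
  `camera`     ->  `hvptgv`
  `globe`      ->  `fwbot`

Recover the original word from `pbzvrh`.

mosaic

Each letter's alphabet position (a=0..z=25) is mapped through 19·x+21 mod 26 — an affine cipher.
Reversing it on pbzvrh: p(15)→11·(15−21)≡12=m; b(1)→11·(1−21)≡14=o; z(25)→11·(25−21)≡18=s; v(21)→11·(21−21)≡0=a; r(17)→11·(17−21)≡8=i; h(7)→11·(7−21)≡2=c (all mod 26).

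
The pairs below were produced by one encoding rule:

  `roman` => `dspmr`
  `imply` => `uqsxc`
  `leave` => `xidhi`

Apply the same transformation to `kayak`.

The shifts repeat in a cycle of length 3: positions 0,1,… shift by +12, +4, +3, then the pattern repeats.
For kayak: k+12=w, a+4=e, y+3=b, a+12=m, k+4=o.

webmo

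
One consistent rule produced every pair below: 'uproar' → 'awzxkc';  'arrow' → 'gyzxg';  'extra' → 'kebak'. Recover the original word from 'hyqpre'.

bright

Each letter shifts forward by (position + 6), i.e. 6, 7, 8, … — the shift grows by one for each successive letter.
Decoding hyqpre: h−6=b, y−7=r, q−8=i, p−9=g, r−10=h, e−11=t.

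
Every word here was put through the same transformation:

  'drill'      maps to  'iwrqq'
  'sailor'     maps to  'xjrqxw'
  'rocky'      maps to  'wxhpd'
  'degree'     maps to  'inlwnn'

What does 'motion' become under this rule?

The shift depends on letter class: consonant d→i is +5, but vowel i→r is +9. The rule splits by letter class: vowels +9, consonants +5.
On motion: m(cons)+5=r, o(vowel)+9=x, t(cons)+5=y, i(vowel)+9=r, o(vowel)+9=x, n(cons)+5=s.

rxyrxs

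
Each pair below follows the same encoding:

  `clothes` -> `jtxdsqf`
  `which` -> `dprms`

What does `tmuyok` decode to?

melody

The shift increases by 1 at each position, starting from +7: 7, 8, 9, ….
Undoing it on tmuyok: t−7=m, m−8=e, u−9=l, y−10=o, o−11=d, k−12=y.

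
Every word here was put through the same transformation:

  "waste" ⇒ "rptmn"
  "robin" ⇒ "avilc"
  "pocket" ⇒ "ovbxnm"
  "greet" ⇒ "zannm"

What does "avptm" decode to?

roast

w(22)→r(17) and a(0)→p(15) fit y≡19x+15 (mod 26); the inverse of 19 mod 26 is 11. Each letter's alphabet position (a=0..z=25) is mapped through 19·x+15 mod 26 — an affine cipher.
Reversing it on avptm: a(0)→11·(0−15)≡17=r; v(21)→11·(21−15)≡14=o; p(15)→11·(15−15)≡0=a; t(19)→11·(19−15)≡18=s; m(12)→11·(12−15)≡19=t (all mod 26).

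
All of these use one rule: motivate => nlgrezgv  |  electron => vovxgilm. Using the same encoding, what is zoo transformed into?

Each pair mirrors across the alphabet (m↔n, o↔l, t↔g): positions sum to 25. Each letter is replaced by its mirror in the alphabet: a↔z, b↔y, c↔x, and so on (the Atbash cipher).
On zoo: z↔a, o↔l, o↔l.

all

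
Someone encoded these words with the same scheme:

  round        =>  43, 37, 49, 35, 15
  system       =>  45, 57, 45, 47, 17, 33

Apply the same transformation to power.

39, 37, 53, 17, 43

r(#18)→43 and o(#15)→37: differences scale by 2, so n = 2·pos + 7. With a=1..z=26, the number is 2·pos + 7.
Applying it to power: p=16→39, o=15→37, w=23→53, e=5→17, r=18→43.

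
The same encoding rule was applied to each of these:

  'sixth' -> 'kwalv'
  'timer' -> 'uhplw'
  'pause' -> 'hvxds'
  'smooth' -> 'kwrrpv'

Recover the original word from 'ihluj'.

The output letters match the input read backwards, each shifted +3: sixth reversed is htxis. Read the word backwards and shift each letter +3.
Undoing it on ihluj: shift back: i−3=f, h−3=e, l−3=i, u−3=r, j−3=g → feirg; then reverse → grief.

grief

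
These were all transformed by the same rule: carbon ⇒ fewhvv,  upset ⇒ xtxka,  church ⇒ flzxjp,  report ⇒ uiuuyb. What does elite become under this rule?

In carbon: c→f is +3, a→e is +4, r→w is +5, b→h is +6 — the shift increases by 1 each position. Each letter shifts forward by (position + 3), i.e. 3, 4, 5, … — the shift grows by one for each successive letter.
Applying it to elite: e+3=h, l+4=p, i+5=n, t+6=z, e+7=l.

hpnzl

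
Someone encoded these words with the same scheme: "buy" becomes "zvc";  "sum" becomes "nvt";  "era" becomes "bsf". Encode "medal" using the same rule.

mbefn

Two steps: reverse the string, then apply a Caesar shift of +1.
On medal: reverse → ladem; then shift: l+1=m, a+1=b, d+1=e, e+1=f, m+1=n.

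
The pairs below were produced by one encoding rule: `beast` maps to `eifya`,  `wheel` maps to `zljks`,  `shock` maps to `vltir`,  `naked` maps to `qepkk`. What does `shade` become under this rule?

In beast: b→e is +3, e→i is +4, a→f is +5, s→y is +6 — the shift increases by 1 each position. The shift increases by 1 at each position, starting from +3: 3, 4, 5, ….
On shade: s+3=v, h+4=l, a+5=f, d+6=j, e+7=l.

vlfjl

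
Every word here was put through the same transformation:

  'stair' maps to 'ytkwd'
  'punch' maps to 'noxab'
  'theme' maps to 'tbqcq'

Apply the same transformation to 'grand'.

Each letter's alphabet position (a=0..z=25) is mapped through 21·x+10 mod 26 — an affine cipher.
Applying it to grand: g(6)→21·6+10≡6=g; r(17)→21·17+10≡3=d; a(0)→21·0+10≡10=k; n(13)→21·13+10≡23=x; d(3)→21·3+10≡21=v (all mod 26).

gdkxv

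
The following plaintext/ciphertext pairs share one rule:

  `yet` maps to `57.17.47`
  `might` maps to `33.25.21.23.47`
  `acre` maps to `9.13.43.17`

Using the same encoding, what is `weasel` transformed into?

y(#25)→57 and e(#5)→17: differences scale by 2, so n = 2·pos + 7. The formula is n = 2×(alphabet index, a=1) + 7.
On weasel: w=23→53, e=5→17, a=1→9, s=19→45, e=5→17, l=12→31.

53.17.9.45.17.31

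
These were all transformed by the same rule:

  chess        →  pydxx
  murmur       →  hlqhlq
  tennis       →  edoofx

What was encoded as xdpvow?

second

c(2)→p(15) and h(7)→y(24) fit y≡7x+1 (mod 26); the inverse of 7 mod 26 is 15. Each letter's alphabet position (a=0..z=25) is mapped through 7·x+1 mod 26 — an affine cipher.
Decoding xdpvow: x(23)→15·(23−1)≡18=s; d(3)→15·(3−1)≡4=e; p(15)→15·(15−1)≡2=c; v(21)→15·(21−1)≡14=o; o(14)→15·(14−1)≡13=n; w(22)→15·(22−1)≡3=d (all mod 26).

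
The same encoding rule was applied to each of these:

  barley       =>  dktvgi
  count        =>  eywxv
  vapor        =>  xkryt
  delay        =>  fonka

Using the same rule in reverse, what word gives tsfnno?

Shifts by position in barley: pos 0: b→d (+2), pos 1: a→k (+10), pos 2: r→t (+2), pos 3: l→v (+10) — repeating every 2. It's a Vigenère-style cipher with numeric key [2,10]: position i shifts by key[i mod 2].
Decoding tsfnno: t−2=r, s−10=i, f−2=d, n−10=d, n−2=l, o−10=e.

riddle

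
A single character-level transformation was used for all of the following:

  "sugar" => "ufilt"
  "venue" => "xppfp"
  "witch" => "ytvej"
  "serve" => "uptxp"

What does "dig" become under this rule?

The rule splits by letter class: vowels +11, consonants +2.
For dig: d(cons)+2=f, i(vowel)+11=t, g(cons)+2=i.

fti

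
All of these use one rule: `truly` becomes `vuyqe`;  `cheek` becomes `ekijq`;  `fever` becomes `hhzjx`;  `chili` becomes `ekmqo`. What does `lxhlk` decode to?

judge

In truly: t→v is +2, r→u is +3, u→y is +4, l→q is +5 — the shift increases by 1 each position. The shift increases by 1 at each position, starting from +2: 2, 3, 4, ….
Reversing it on lxhlk: l−2=j, x−3=u, h−4=d, l−5=g, k−6=e.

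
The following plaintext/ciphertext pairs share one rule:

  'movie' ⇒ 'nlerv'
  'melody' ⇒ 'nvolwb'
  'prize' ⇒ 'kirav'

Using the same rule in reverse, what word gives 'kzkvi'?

Letters are reflected about the middle of the alphabet (position → 25−position): Atbash.
Decoding kzkvi: k↔p, z↔a, k↔p, v↔e, i↔r.

paper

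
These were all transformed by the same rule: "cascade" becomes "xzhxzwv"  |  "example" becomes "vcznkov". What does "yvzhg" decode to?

Each pair mirrors across the alphabet (c↔x, a↔z, s↔h): positions sum to 25. This is the alphabet-reversal cipher (Atbash): a becomes z, b becomes y, etc.
Decoding yvzhg: y↔b, v↔e, z↔a, h↔s, g↔t.

beast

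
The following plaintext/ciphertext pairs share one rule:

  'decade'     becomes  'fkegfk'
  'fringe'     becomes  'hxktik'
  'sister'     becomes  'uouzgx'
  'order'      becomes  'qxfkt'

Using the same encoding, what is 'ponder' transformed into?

The shifts repeat in a cycle of length 2: positions 0,1,… shift by +2, +6, then the pattern repeats.
On ponder: p+2=r, o+6=u, n+2=p, d+6=j, e+2=g, r+6=x.

rupjgx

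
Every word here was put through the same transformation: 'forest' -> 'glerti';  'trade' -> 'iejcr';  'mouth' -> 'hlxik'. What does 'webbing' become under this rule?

This is an affine cipher: with a=0,…,z=25, each position x becomes (15x+9) mod 26.
For webbing: w(22)→15·22+9≡1=b; e(4)→15·4+9≡17=r; b(1)→15·1+9≡24=y; b(1)→15·1+9≡24=y; i(8)→15·8+9≡25=z; n(13)→15·13+9≡22=w; g(6)→15·6+9≡21=v (all mod 26).

bryyzwv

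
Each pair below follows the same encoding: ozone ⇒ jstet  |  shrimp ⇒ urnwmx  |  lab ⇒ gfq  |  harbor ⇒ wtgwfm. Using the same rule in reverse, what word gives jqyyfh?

cattle

The output letters match the input read backwards, each shifted +5: ozone reversed is enozo. Two steps: reverse the string, then apply a Caesar shift of +5.
Reversing it on jqyyfh: shift back: j−5=e, q−5=l, y−5=t, y−5=t, f−5=a, h−5=c → elttac; then reverse → cattle.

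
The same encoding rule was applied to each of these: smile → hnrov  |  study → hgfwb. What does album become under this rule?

Each pair mirrors across the alphabet (s↔h, m↔n, i↔r): positions sum to 25. This is the alphabet-reversal cipher (Atbash): a becomes z, b becomes y, etc.
For album: a↔z, l↔o, b↔y, u↔f, m↔n.

zoyfn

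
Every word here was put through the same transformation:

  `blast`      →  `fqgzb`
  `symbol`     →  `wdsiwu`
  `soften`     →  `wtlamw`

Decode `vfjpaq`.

radish

In blast: b→f is +4, l→q is +5, a→g is +6, s→z is +7 — the shift increases by 1 each position. Each letter shifts forward by (position + 4), i.e. 4, 5, 6, … — the shift grows by one for each successive letter.
Reversing it on vfjpaq: v−4=r, f−5=a, j−6=d, p−7=i, a−8=s, q−9=h.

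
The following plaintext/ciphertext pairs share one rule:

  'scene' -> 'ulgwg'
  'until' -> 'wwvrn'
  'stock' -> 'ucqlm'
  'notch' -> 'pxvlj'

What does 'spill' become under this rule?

uykun

Shifts by position in scene: pos 0: s→u (+2), pos 1: c→l (+9), pos 2: e→g (+2), pos 3: n→w (+9) — repeating every 2. A repeating key of period 2 is used — shifts +2, +9 over and over.
Applying it to spill: s+2=u, p+9=y, i+2=k, l+9=u, l+2=n.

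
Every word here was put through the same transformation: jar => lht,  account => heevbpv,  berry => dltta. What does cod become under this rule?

The shift depends on letter class: consonant j→l is +2, but vowel a→h is +7. Two shifts are in play — +7 for a/e/i/o/u, +2 for every other letter.
Applying it to cod: c(cons)+2=e, o(vowel)+7=v, d(cons)+2=f.

evf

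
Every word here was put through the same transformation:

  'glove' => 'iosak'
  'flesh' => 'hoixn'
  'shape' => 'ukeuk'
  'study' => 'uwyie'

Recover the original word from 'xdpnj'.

In glove: g→i is +2, l→o is +3, o→s is +4, v→a is +5 — the shift increases by 1 each position. Each letter shifts forward by (position + 2), i.e. 2, 3, 4, … — the shift grows by one for each successive letter.
Reversing it on xdpnj: x−2=v, d−3=a, p−4=l, n−5=i, j−6=d.

valid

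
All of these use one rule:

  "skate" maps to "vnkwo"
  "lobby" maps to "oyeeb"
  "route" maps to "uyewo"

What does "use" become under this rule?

The shift depends on letter class: consonant s→v is +3, but vowel a→k is +10. Vowels shift forward by 10 and consonants shift forward by 3.
Applying it to use: u(vowel)+10=e, s(cons)+3=v, e(vowel)+10=o.

evo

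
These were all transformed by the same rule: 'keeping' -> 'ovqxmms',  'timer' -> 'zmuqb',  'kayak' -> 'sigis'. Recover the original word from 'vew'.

own

The output letters match the input read backwards, each shifted +8: keeping reversed is gnipeek. Read the word backwards and shift each letter +8.
Undoing it on vew: shift back: v−8=n, e−8=w, w−8=o → nwo; then reverse → own.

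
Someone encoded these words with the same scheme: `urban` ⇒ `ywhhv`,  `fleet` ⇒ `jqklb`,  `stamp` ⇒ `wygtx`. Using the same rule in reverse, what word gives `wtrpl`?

solid

In urban: u→y is +4, r→w is +5, b→h is +6, a→h is +7 — the shift increases by 1 each position. The shift increases by 1 at each position, starting from +4: 4, 5, 6, ….
Undoing it on wtrpl: w−4=s, t−5=o, r−6=l, p−7=i, l−8=d.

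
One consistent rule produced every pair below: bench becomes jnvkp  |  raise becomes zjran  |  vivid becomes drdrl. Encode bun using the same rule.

Two shifts are in play — +9 for a/e/i/o/u, +8 for every other letter.
For bun: b(cons)+8=j, u(vowel)+9=d, n(cons)+8=v.

jdv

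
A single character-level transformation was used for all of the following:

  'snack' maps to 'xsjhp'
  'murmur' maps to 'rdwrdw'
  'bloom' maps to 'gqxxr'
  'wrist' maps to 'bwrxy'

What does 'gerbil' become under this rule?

lnwgrq

The shift depends on letter class: consonant s→x is +5, but vowel a→j is +9. The rule splits by letter class: vowels +9, consonants +5.
On gerbil: g(cons)+5=l, e(vowel)+9=n, r(cons)+5=w, b(cons)+5=g, i(vowel)+9=r, l(cons)+5=q.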